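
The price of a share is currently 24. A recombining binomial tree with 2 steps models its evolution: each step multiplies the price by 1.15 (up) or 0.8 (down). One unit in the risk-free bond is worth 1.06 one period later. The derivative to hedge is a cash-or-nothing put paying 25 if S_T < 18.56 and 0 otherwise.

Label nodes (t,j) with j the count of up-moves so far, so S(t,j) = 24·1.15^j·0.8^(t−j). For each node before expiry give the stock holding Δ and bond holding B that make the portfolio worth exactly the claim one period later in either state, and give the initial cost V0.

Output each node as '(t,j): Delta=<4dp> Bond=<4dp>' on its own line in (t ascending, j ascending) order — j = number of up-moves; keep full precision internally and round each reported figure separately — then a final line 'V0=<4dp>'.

(0,0): Delta=-0.7220 Bond=18.7989
(1,0): Delta=-3.7202 Bond=77.4933
(1,1): Delta=0.0000 Bond=0.0000
V0=1.4712

Since d<R<u, set p* = (R−d)/(u−d) = 0.7429; price each node as the discounted p*-expectation of its children.
Payoff layer (t=2): V(2,0)=25.0000, V(2,1)=0.0000, V(2,2)=0.0000
  t=1,j=0: stock 19.2000 → up 22.0800 (V=0.0000), down 15.3600 (V=25.0000). Price 6.0647; hedge Δ=-3.7202, bond B=77.4933.
  t=1,j=1: stock 27.6000 → up 31.7400 (V=0.0000), down 22.0800 (V=0.0000). Price 0.0000; hedge Δ=0.0000, bond B=0.0000.
  t=0,j=0: stock 24.0000 → up 27.6000 (V=0.0000), down 19.2000 (V=6.0647). Price 1.4712; hedge Δ=-0.7220, bond B=18.7989.
Root portfolio cost Δ·24+B reproduces V0=1.4712.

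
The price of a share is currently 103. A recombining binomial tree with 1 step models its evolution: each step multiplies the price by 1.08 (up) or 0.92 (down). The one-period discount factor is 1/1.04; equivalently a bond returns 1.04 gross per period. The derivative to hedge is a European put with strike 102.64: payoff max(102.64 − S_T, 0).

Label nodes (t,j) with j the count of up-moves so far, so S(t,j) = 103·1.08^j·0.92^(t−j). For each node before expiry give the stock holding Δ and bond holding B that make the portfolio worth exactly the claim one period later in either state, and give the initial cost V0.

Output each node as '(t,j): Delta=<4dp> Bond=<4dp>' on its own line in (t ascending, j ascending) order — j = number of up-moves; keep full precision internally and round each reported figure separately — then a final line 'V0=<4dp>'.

The replicating-portfolio and risk-neutral prices coincide; use p* = (1.04−0.92)/(1.08−0.92) = 0.7500 for the latter.
Payoff layer (t=1): V(1,0)=7.8800, V(1,1)=0.0000
Node (0,0) S=103.0000: V=(p*·0.0000+(1−p*)·7.8800)/1.04=1.8942; Δ=(0.0000−7.8800)/(111.2400−94.7600)=-0.4782; B=V−Δ·S=51.1442
Root portfolio cost Δ·103+B reproduces V0=1.8942.

(0,0): Delta=-0.4782 Bond=51.1442
V0=1.8942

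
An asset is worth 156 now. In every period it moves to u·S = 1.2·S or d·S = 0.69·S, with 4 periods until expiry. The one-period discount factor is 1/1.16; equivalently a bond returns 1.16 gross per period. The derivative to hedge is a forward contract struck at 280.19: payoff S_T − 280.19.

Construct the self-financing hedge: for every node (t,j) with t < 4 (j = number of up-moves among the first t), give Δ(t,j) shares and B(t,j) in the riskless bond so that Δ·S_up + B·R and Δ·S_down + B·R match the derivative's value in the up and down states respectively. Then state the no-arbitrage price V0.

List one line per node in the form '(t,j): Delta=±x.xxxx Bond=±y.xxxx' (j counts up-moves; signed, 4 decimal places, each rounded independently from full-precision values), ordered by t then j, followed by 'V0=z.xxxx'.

(0,0): Delta=1.0000 Bond=-154.7464
(1,0): Delta=1.0000 Bond=-179.5059
(1,1): Delta=1.0000 Bond=-179.5059
(2,0): Delta=1.0000 Bond=-208.2268
(2,1): Delta=1.0000 Bond=-208.2268
(2,2): Delta=1.0000 Bond=-208.2268
(3,0): Delta=1.0000 Bond=-241.5431
(3,1): Delta=1.0000 Bond=-241.5431
(3,2): Delta=1.0000 Bond=-241.5431
(3,3): Delta=1.0000 Bond=-241.5431
V0=1.2536

Since d<R<u, set p* = (R−d)/(u−d) = 0.9216; price each node as the discounted p*-expectation of its children.
Terminal payoffs: V(4,0)=-244.8293, V(4,1)=-218.6931, V(4,2)=-173.2389, V(4,3)=-94.1881, V(4,4)=43.2916
  t=3,j=0: stock 51.2474 → up 61.4969 (V=-218.6931), down 35.3607 (V=-244.8293). Price -190.2957; hedge Δ=1.0000, bond B=-241.5431.
  t=3,j=1: stock 89.1259 → up 106.9511 (V=-173.2389), down 61.4969 (V=-218.6931). Price -152.4172; hedge Δ=1.0000, bond B=-241.5431.
  t=3,j=2: stock 155.0016 → up 186.0019 (V=-94.1881), down 106.9511 (V=-173.2389). Price -86.5415; hedge Δ=1.0000, bond B=-241.5431.
  t=3,j=3: stock 269.5680 → up 323.4816 (V=43.2916), down 186.0019 (V=-94.1881). Price 28.0249; hedge Δ=1.0000, bond B=-241.5431.
  t=2,j=0: stock 74.2716 → up 89.1259 (V=-152.4172), down 51.2474 (V=-190.2957). Price -133.9552; hedge Δ=1.0000, bond B=-208.2268.
  t=2,j=1: stock 129.1680 → up 155.0016 (V=-86.5415), down 89.1259 (V=-152.4172). Price -79.0588; hedge Δ=1.0000, bond B=-208.2268.
  t=2,j=2: stock 224.6400 → up 269.5680 (V=28.0249), down 155.0016 (V=-86.5415). Price 16.4132; hedge Δ=1.0000, bond B=-208.2268.
  t=1,j=0: stock 107.6400 → up 129.1680 (V=-79.0588), down 74.2716 (V=-133.9552). Price -71.8659; hedge Δ=1.0000, bond B=-179.5059.
  t=1,j=1: stock 187.2000 → up 224.6400 (V=16.4132), down 129.1680 (V=-79.0588). Price 7.6941; hedge Δ=1.0000, bond B=-179.5059.
  t=0,j=0: stock 156.0000 → up 187.2000 (V=7.6941), down 107.6400 (V=-71.8659). Price 1.2536; hedge Δ=1.0000, bond B=-154.7464.
Each (Δ,B) replicates both successor values, so the strategy is self-financing and V0 is arbitrage-free.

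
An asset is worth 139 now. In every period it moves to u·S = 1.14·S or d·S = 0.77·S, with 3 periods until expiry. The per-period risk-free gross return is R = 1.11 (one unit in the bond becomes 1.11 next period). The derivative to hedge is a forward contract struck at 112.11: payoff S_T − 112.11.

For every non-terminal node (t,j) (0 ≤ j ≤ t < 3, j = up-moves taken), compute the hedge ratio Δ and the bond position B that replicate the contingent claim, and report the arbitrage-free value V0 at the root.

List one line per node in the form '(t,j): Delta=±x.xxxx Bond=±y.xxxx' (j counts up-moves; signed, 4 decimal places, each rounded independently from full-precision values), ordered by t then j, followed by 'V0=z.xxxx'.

Under the risk-neutral measure, an up-move has probability p* = (R−d)/(u−d) = 0.9189 and values discount at R = 1.11.
Terminal values V(3,·): V(3,0)=-48.6519, V(3,1)=-18.1591, V(3,2)=26.9862, V(3,3)=93.8246
  t=2,j=0: stock 82.4131 → up 93.9509 (V=-18.1591), down 63.4581 (V=-48.6519). Price -18.5869; hedge Δ=1.0000, bond B=-101.0000.
  t=2,j=1: stock 122.0142 → up 139.0962 (V=26.9862), down 93.9509 (V=-18.1591). Price 21.0142; hedge Δ=1.0000, bond B=-101.0000.
  t=2,j=2: stock 180.6444 → up 205.9346 (V=93.8246), down 139.0962 (V=26.9862). Price 79.6444; hedge Δ=1.0000, bond B=-101.0000.
  t=1,j=0: stock 107.0300 → up 122.0142 (V=21.0142), down 82.4131 (V=-18.5869). Price 16.0390; hedge Δ=1.0000, bond B=-90.9910.
  t=1,j=1: stock 158.4600 → up 180.6444 (V=79.6444), down 122.0142 (V=21.0142). Price 67.4690; hedge Δ=1.0000, bond B=-90.9910.
  t=0,j=0: stock 139.0000 → up 158.4600 (V=67.4690), down 107.0300 (V=16.0390). Price 57.0261; hedge Δ=1.0000, bond B=-81.9739.
The time-0 hedge costs 57.0261, which is the no-arbitrage price.

(0,0): Delta=1.0000 Bond=-81.9739
(1,0): Delta=1.0000 Bond=-90.9910
(1,1): Delta=1.0000 Bond=-90.9910
(2,0): Delta=1.0000 Bond=-101.0000
(2,1): Delta=1.0000 Bond=-101.0000
(2,2): Delta=1.0000 Bond=-101.0000
V0=57.0261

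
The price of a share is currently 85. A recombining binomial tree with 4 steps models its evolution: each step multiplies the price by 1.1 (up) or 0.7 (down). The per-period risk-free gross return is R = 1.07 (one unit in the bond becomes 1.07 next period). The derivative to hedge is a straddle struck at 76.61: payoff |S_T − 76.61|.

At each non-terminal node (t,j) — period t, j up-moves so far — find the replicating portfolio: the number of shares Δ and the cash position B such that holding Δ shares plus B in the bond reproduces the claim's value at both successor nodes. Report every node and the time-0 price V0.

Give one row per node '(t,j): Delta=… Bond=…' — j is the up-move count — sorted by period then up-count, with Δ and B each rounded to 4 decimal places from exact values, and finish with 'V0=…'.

No-arbitrage ⇒ martingale measure with p* = (R−d)/(u−d) = 0.9250.
Terminal values V(4,·): V(4,0)=56.2015, V(4,1)=44.5395, V(4,2)=26.2135, V(4,3)=2.5845, V(4,4)=47.8385
  t=3,j=0: stock 29.1550 → up 32.0705 (V=44.5395), down 20.4085 (V=56.2015). Price 42.4431; hedge Δ=-1.0000, bond B=71.5981.
  t=3,j=1: stock 45.8150 → up 50.3965 (V=26.2135), down 32.0705 (V=44.5395). Price 25.7831; hedge Δ=-1.0000, bond B=71.5981.
  t=3,j=2: stock 71.9950 → up 79.1945 (V=2.5845), down 50.3965 (V=26.2135). Price 4.0717; hedge Δ=-0.8205, bond B=63.1442.
  t=3,j=3: stock 113.1350 → up 124.4485 (V=47.8385), down 79.1945 (V=2.5845). Price 41.5369; hedge Δ=1.0000, bond B=-71.5981.
  t=2,j=0: stock 41.6500 → up 45.8150 (V=25.7831), down 29.1550 (V=42.4431). Price 25.2641; hedge Δ=-1.0000, bond B=66.9141.
  t=2,j=1: stock 65.4500 → up 71.9950 (V=4.0717), down 45.8150 (V=25.7831). Price 5.3271; hedge Δ=-0.8293, bond B=59.6058.
  t=2,j=2: stock 102.8500 → up 113.1350 (V=41.5369), down 71.9950 (V=4.0717). Price 36.1934; hedge Δ=0.9107, bond B=-57.4696.
  t=1,j=0: stock 59.5000 → up 65.4500 (V=5.3271), down 41.6500 (V=25.2641). Price 6.3761; hedge Δ=-0.8377, bond B=56.2186.
  t=1,j=1: stock 93.5000 → up 102.8500 (V=36.1934), down 65.4500 (V=5.3271). Price 31.6621; hedge Δ=0.8253, bond B=-45.5037.
  t=0,j=0: stock 85.0000 → up 93.5000 (V=31.6621), down 59.5000 (V=6.3761). Price 27.8184; hedge Δ=0.7437, bond B=-35.3967.
Check: Δ(0,0)·S0 + B(0,0) = 27.8184 = V0.

(0,0): Delta=0.7437 Bond=-35.3967
(1,0): Delta=-0.8377 Bond=56.2186
(1,1): Delta=0.8253 Bond=-45.5037
(2,0): Delta=-1.0000 Bond=66.9141
(2,1): Delta=-0.8293 Bond=59.6058
(2,2): Delta=0.9107 Bond=-57.4696
(3,0): Delta=-1.0000 Bond=71.5981
(3,1): Delta=-1.0000 Bond=71.5981
(3,2): Delta=-0.8205 Bond=63.1442
(3,3): Delta=1.0000 Bond=-71.5981
V0=27.8184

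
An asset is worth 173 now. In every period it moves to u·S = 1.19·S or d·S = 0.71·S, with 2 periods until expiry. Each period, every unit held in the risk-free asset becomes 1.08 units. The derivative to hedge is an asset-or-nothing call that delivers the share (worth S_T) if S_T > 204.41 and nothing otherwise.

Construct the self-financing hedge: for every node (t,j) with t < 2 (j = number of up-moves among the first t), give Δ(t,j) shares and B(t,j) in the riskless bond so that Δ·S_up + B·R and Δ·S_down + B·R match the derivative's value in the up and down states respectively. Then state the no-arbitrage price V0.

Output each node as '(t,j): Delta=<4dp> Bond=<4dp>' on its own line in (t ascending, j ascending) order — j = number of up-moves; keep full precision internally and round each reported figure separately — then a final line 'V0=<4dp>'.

(0,0): Delta=2.1057 Bond=-239.4805
(1,0): Delta=0.0000 Bond=0.0000
(1,1): Delta=2.4792 Bond=-335.5316
V0=124.7997

Risk-neutral probability p* = (R−d)/(u−d) = (1.08−0.71)/(1.19−0.71) = 0.7708.
At expiry t=2: V(2,0)=0.0000, V(2,1)=0.0000, V(2,2)=244.9853
Node (1,0) S=122.8300: V=(p*·0.0000+(1−p*)·0.0000)/1.08=0.0000; Δ=(0.0000−0.0000)/(146.1677−87.2093)=0.0000; B=V−Δ·S=0.0000
Node (1,1) S=205.8700: V=(p*·244.9853+(1−p*)·0.0000)/1.08=174.8545; Δ=(244.9853−0.0000)/(244.9853−146.1677)=2.4792; B=V−Δ·S=-335.5316
Node (0,0) S=173.0000: V=(p*·174.8545+(1−p*)·0.0000)/1.08=124.7997; Δ=(174.8545−0.0000)/(205.8700−122.8300)=2.1057; B=V−Δ·S=-239.4805
Root portfolio cost Δ·173+B reproduces V0=124.7997.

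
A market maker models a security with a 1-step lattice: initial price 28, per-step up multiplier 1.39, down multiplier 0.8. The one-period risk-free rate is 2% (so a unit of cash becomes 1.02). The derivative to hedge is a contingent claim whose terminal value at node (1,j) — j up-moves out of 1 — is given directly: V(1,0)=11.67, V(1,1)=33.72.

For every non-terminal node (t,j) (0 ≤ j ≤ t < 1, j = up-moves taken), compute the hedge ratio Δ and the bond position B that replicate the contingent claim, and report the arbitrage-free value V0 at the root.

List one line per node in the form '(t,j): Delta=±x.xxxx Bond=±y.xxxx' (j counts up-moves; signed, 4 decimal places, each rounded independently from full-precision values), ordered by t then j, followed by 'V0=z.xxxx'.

Under the risk-neutral measure, an up-move has probability p* = (R−d)/(u−d) = 0.3729 and values discount at R = 1.02.
Payoff layer (t=1): V(1,0)=11.6700, V(1,1)=33.7200
  t=0,j=0: stock 28.0000 → up 38.9200 (V=33.7200), down 22.4000 (V=11.6700). Price 19.5020; hedge Δ=1.3347, bond B=-17.8709.
Each (Δ,B) replicates both successor values, so the strategy is self-financing and V0 is arbitrage-free.

(0,0): Delta=1.3347 Bond=-17.8709
V0=19.5020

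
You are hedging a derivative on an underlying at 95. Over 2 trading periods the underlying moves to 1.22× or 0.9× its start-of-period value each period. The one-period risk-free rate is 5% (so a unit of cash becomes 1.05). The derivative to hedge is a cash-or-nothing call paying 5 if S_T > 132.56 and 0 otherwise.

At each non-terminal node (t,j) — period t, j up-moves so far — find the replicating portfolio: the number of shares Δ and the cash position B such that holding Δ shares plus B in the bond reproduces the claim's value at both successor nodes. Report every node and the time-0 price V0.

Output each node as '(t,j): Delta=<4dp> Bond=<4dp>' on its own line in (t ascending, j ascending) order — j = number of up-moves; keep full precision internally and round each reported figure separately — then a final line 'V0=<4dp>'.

(0,0): Delta=0.0734 Bond=-5.9790
(1,0): Delta=0.0000 Bond=0.0000
(1,1): Delta=0.1348 Bond=-13.3929
V0=0.9965

Since d<R<u, set p* = (R−d)/(u−d) = 0.4688; price each node as the discounted p*-expectation of its children.
Terminal payoffs: V(2,0)=0.0000, V(2,1)=0.0000, V(2,2)=5.0000
(1,0): S=85.5000. Δ = (V_up−V_dn)/(S_up−S_dn) = (0.0000−0.0000)/(104.3100−76.9500) = 0.0000. V = [p*·0.0000 + (1−p*)·0.0000]/1.05 = 0.0000. B = V − Δ·S = 0.0000.
(1,1): S=115.9000. Δ = (V_up−V_dn)/(S_up−S_dn) = (5.0000−0.0000)/(141.3980−104.3100) = 0.1348. V = [p*·5.0000 + (1−p*)·0.0000]/1.05 = 2.2321. B = V − Δ·S = -13.3929.
(0,0): S=95.0000. Δ = (V_up−V_dn)/(S_up−S_dn) = (2.2321−0.0000)/(115.9000−85.5000) = 0.0734. V = [p*·2.2321 + (1−p*)·0.0000]/1.05 = 0.9965. B = V − Δ·S = -5.9790.
Each (Δ,B) replicates both successor values, so the strategy is self-financing and V0 is arbitrage-free.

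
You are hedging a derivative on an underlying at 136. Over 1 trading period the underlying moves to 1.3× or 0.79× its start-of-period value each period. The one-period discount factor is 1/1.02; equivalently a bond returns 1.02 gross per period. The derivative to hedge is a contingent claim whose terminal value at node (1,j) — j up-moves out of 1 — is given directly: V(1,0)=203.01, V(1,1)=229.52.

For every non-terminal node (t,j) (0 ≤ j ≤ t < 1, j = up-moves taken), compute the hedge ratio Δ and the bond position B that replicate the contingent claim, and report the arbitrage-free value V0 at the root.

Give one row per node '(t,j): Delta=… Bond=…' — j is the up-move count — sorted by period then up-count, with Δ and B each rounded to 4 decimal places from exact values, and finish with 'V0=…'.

Risk-neutral probability p* = (R−d)/(u−d) = (1.02−0.79)/(1.3−0.79) = 0.4510.
Payoff layer (t=1): V(1,0)=203.0100, V(1,1)=229.5200
(0,0): S=136.0000. Δ = (V_up−V_dn)/(S_up−S_dn) = (229.5200−203.0100)/(176.8000−107.4400) = 0.3822. V = [p*·229.5200 + (1−p*)·203.0100]/1.02 = 210.7505. B = V − Δ·S = 158.7701.
Each (Δ,B) replicates both successor values, so the strategy is self-financing and V0 is arbitrage-free.

(0,0): Delta=0.3822 Bond=158.7701
V0=210.7505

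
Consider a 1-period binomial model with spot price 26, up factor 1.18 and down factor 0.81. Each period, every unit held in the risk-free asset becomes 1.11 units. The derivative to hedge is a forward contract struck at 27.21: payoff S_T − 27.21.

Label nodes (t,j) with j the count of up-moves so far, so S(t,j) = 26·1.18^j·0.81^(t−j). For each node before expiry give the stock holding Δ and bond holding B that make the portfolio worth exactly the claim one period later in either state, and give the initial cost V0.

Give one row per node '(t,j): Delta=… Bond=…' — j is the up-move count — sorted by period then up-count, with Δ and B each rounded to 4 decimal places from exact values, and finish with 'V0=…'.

The replicating-portfolio and risk-neutral prices coincide; use p* = (1.11−0.81)/(1.18−0.81) = 0.8108 for the latter.
Payoff layer (t=1): V(1,0)=-6.1500, V(1,1)=3.4700
  t=0,j=0: stock 26.0000 → up 30.6800 (V=3.4700), down 21.0600 (V=-6.1500). Price 1.4865; hedge Δ=1.0000, bond B=-24.5135.
Each (Δ,B) replicates both successor values, so the strategy is self-financing and V0 is arbitrage-free.

(0,0): Delta=1.0000 Bond=-24.5135
V0=1.4865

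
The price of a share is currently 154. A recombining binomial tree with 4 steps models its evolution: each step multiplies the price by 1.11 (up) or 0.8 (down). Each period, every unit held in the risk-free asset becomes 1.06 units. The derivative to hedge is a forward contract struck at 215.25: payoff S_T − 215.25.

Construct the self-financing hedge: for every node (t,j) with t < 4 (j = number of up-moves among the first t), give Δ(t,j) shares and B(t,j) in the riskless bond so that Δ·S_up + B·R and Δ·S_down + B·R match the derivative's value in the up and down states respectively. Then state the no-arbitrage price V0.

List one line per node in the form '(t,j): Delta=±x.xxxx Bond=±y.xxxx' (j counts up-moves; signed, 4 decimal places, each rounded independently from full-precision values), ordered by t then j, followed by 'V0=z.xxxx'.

The replicating-portfolio and risk-neutral prices coincide; use p* = (1.06−0.8)/(1.11−0.8) = 0.8387 for the latter.
Payoff layer (t=4): V(4,0)=-152.1716, V(4,1)=-127.7287, V(4,2)=-93.8142, V(4,3)=-46.7579, V(4,4)=18.5328
  t=3,j=0: stock 78.8480 → up 87.5213 (V=-127.7287), down 63.0784 (V=-152.1716). Price -124.2180; hedge Δ=1.0000, bond B=-203.0660.
  t=3,j=1: stock 109.4016 → up 121.4358 (V=-93.8142), down 87.5213 (V=-127.7287). Price -93.6644; hedge Δ=1.0000, bond B=-203.0660.
  t=3,j=2: stock 151.7947 → up 168.4921 (V=-46.7579), down 121.4358 (V=-93.8142). Price -51.2713; hedge Δ=1.0000, bond B=-203.0660.
  t=3,j=3: stock 210.6152 → up 233.7828 (V=18.5328), down 168.4921 (V=-46.7579). Price 7.5491; hedge Δ=1.0000, bond B=-203.0660.
  t=2,j=0: stock 98.5600 → up 109.4016 (V=-93.6644), down 78.8480 (V=-124.2180). Price -93.0117; hedge Δ=1.0000, bond B=-191.5717.
  t=2,j=1: stock 136.7520 → up 151.7947 (V=-51.2713), down 109.4016 (V=-93.6644). Price -54.8197; hedge Δ=1.0000, bond B=-191.5717.
  t=2,j=2: stock 189.7434 → up 210.6152 (V=7.5491), down 151.7947 (V=-51.2713). Price -1.8283; hedge Δ=1.0000, bond B=-191.5717.
  t=1,j=0: stock 123.2000 → up 136.7520 (V=-54.8197), down 98.5600 (V=-93.0117). Price -57.5281; hedge Δ=1.0000, bond B=-180.7281.
  t=1,j=1: stock 170.9400 → up 189.7434 (V=-1.8283), down 136.7520 (V=-54.8197). Price -9.7881; hedge Δ=1.0000, bond B=-180.7281.
  t=0,j=0: stock 154.0000 → up 170.9400 (V=-9.7881), down 123.2000 (V=-57.5281). Price -16.4982; hedge Δ=1.0000, bond B=-170.4982.
Check: Δ(0,0)·S0 + B(0,0) = -16.4982 = V0.

(0,0): Delta=1.0000 Bond=-170.4982
(1,0): Delta=1.0000 Bond=-180.7281
(1,1): Delta=1.0000 Bond=-180.7281
(2,0): Delta=1.0000 Bond=-191.5717
(2,1): Delta=1.0000 Bond=-191.5717
(2,2): Delta=1.0000 Bond=-191.5717
(3,0): Delta=1.0000 Bond=-203.0660
(3,1): Delta=1.0000 Bond=-203.0660
(3,2): Delta=1.0000 Bond=-203.0660
(3,3): Delta=1.0000 Bond=-203.0660
V0=-16.4982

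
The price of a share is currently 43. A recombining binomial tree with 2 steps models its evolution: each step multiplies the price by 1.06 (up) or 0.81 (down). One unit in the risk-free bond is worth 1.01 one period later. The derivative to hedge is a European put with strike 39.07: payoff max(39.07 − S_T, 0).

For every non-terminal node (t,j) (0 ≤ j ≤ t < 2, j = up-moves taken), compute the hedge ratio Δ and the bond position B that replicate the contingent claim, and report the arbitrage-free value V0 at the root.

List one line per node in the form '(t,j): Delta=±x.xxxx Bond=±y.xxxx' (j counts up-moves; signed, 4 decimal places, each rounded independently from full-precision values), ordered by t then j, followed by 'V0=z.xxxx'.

(0,0): Delta=-0.3188 Bond=14.8098
(1,0): Delta=-1.0000 Bond=38.6832
(1,1): Delta=-0.1887 Bond=9.0266
V0=1.1003

Risk-neutral probability p* = (R−d)/(u−d) = (1.01−0.81)/(1.06−0.81) = 0.8000.
Payoff layer (t=2): V(2,0)=10.8577, V(2,1)=2.1502, V(2,2)=0.0000
Node (1,0) S=34.8300: V=(p*·2.1502+(1−p*)·10.8577)/1.01=3.8532; Δ=(2.1502−10.8577)/(36.9198−28.2123)=-1.0000; B=V−Δ·S=38.6832
Node (1,1) S=45.5800: V=(p*·0.0000+(1−p*)·2.1502)/1.01=0.4258; Δ=(0.0000−2.1502)/(48.3148−36.9198)=-0.1887; B=V−Δ·S=9.0266
Node (0,0) S=43.0000: V=(p*·0.4258+(1−p*)·3.8532)/1.01=1.1003; Δ=(0.4258−3.8532)/(45.5800−34.8300)=-0.3188; B=V−Δ·S=14.8098
The time-0 hedge costs 1.1003, which is the no-arbitrage price.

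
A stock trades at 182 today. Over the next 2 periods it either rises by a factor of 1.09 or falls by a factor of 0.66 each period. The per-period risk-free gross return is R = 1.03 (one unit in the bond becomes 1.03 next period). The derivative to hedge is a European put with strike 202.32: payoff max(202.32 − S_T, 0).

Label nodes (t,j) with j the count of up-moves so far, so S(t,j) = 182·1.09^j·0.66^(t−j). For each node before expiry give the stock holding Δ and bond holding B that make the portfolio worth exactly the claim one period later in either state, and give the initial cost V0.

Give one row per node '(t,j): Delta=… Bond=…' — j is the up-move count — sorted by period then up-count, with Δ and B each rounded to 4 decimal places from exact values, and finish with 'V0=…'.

The replicating-portfolio and risk-neutral prices coincide; use p* = (1.03−0.66)/(1.09−0.66) = 0.8605 for the latter.
Payoff layer (t=2): V(2,0)=123.0408, V(2,1)=71.3892, V(2,2)=0.0000
  t=1,j=0: stock 120.1200 → up 130.9308 (V=71.3892), down 79.2792 (V=123.0408). Price 76.3072; hedge Δ=-1.0000, bond B=196.4272.
  t=1,j=1: stock 198.3800 → up 216.2342 (V=0.0000), down 130.9308 (V=71.3892). Price 9.6711; hedge Δ=-0.8369, bond B=175.6925.
  t=0,j=0: stock 182.0000 → up 198.3800 (V=9.6711), down 120.1200 (V=76.3072). Price 18.4167; hedge Δ=-0.8515, bond B=173.3842.
Each (Δ,B) replicates both successor values, so the strategy is self-financing and V0 is arbitrage-free.

(0,0): Delta=-0.8515 Bond=173.3842
(1,0): Delta=-1.0000 Bond=196.4272
(1,1): Delta=-0.8369 Bond=175.6925
V0=18.4167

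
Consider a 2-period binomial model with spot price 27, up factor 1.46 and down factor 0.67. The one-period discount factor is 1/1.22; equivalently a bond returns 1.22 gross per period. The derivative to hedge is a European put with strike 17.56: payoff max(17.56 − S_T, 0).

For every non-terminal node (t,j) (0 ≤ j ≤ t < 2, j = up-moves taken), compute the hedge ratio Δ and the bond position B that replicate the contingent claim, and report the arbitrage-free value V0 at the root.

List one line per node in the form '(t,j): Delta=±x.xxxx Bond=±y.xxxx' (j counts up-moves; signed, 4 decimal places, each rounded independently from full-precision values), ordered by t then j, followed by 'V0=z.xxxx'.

(0,0): Delta=-0.0635 Bond=2.0519
(1,0): Delta=-0.3806 Bond=8.2403
(1,1): Delta=0.0000 Bond=0.0000
V0=0.3373

Risk-neutral probability p* = (R−d)/(u−d) = (1.22−0.67)/(1.46−0.67) = 0.6962.
At expiry t=2: V(2,0)=5.4397, V(2,1)=0.0000, V(2,2)=0.0000
(1,0): S=18.0900. Δ = (V_up−V_dn)/(S_up−S_dn) = (0.0000−5.4397)/(26.4114−12.1203) = -0.3806. V = [p*·0.0000 + (1−p*)·5.4397]/1.22 = 1.3546. B = V − Δ·S = 8.2403.
(1,1): S=39.4200. Δ = (V_up−V_dn)/(S_up−S_dn) = (0.0000−0.0000)/(57.5532−26.4114) = 0.0000. V = [p*·0.0000 + (1−p*)·0.0000]/1.22 = 0.0000. B = V − Δ·S = 0.0000.
(0,0): S=27.0000. Δ = (V_up−V_dn)/(S_up−S_dn) = (0.0000−1.3546)/(39.4200−18.0900) = -0.0635. V = [p*·0.0000 + (1−p*)·1.3546]/1.22 = 0.3373. B = V − Δ·S = 2.0519.
The time-0 hedge costs 0.3373, which is the no-arbitrage price.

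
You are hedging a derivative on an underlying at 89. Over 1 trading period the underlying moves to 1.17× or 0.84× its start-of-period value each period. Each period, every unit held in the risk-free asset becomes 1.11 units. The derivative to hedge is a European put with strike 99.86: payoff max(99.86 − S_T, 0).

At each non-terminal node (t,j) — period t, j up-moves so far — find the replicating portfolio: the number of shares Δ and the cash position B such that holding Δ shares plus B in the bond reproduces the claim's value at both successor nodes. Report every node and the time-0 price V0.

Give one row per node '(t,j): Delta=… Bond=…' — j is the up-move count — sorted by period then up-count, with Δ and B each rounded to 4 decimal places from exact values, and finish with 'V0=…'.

Under the risk-neutral measure, an up-move has probability p* = (R−d)/(u−d) = 0.8182 and values discount at R = 1.11.
Payoff layer (t=1): V(1,0)=25.1000, V(1,1)=0.0000
  t=0,j=0: stock 89.0000 → up 104.1300 (V=0.0000), down 74.7600 (V=25.1000). Price 4.1114; hedge Δ=-0.8546, bond B=80.1720.
Root portfolio cost Δ·89+B reproduces V0=4.1114.

(0,0): Delta=-0.8546 Bond=80.1720
V0=4.1114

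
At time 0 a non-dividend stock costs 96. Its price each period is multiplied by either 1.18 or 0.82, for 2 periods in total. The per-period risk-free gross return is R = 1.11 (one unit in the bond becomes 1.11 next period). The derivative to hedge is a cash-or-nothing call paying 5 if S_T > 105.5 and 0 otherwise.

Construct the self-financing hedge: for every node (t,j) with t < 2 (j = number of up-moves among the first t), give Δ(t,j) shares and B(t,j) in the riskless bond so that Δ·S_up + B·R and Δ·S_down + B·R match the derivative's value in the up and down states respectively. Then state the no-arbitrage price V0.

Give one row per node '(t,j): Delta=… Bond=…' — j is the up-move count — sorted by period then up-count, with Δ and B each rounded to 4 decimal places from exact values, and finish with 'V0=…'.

(0,0): Delta=0.1050 Bond=-7.4461
(1,0): Delta=0.0000 Bond=0.0000
(1,1): Delta=0.1226 Bond=-10.2603
V0=2.6334

Under the risk-neutral measure, an up-move has probability p* = (R−d)/(u−d) = 0.8056 and values discount at R = 1.11.
Payoff layer (t=2): V(2,0)=0.0000, V(2,1)=0.0000, V(2,2)=5.0000
Node (1,0) S=78.7200: V=(p*·0.0000+(1−p*)·0.0000)/1.11=0.0000; Δ=(0.0000−0.0000)/(92.8896−64.5504)=0.0000; B=V−Δ·S=0.0000
Node (1,1) S=113.2800: V=(p*·5.0000+(1−p*)·0.0000)/1.11=3.6286; Δ=(5.0000−0.0000)/(133.6704−92.8896)=0.1226; B=V−Δ·S=-10.2603
Node (0,0) S=96.0000: V=(p*·3.6286+(1−p*)·0.0000)/1.11=2.6334; Δ=(3.6286−0.0000)/(113.2800−78.7200)=0.1050; B=V−Δ·S=-7.4461
Each (Δ,B) replicates both successor values, so the strategy is self-financing and V0 is arbitrage-free.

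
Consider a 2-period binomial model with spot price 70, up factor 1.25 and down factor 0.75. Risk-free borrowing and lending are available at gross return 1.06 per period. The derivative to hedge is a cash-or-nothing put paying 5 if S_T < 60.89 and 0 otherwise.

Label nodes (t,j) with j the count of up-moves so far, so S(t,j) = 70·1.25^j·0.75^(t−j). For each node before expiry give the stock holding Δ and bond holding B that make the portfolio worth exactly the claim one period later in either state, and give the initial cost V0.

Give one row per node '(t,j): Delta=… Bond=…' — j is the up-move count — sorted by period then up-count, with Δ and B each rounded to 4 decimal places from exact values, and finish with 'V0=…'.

(0,0): Delta=-0.0512 Bond=4.2275
(1,0): Delta=-0.1905 Bond=11.7925
(1,1): Delta=0.0000 Bond=0.0000
V0=0.6426

Under the risk-neutral measure, an up-move has probability p* = (R−d)/(u−d) = 0.6200 and values discount at R = 1.06.
Payoff layer (t=2): V(2,0)=5.0000, V(2,1)=0.0000, V(2,2)=0.0000
Node (1,0) S=52.5000: V=(p*·0.0000+(1−p*)·5.0000)/1.06=1.7925; Δ=(0.0000−5.0000)/(65.6250−39.3750)=-0.1905; B=V−Δ·S=11.7925
Node (1,1) S=87.5000: V=(p*·0.0000+(1−p*)·0.0000)/1.06=0.0000; Δ=(0.0000−0.0000)/(109.3750−65.6250)=0.0000; B=V−Δ·S=0.0000
Node (0,0) S=70.0000: V=(p*·0.0000+(1−p*)·1.7925)/1.06=0.6426; Δ=(0.0000−1.7925)/(87.5000−52.5000)=-0.0512; B=V−Δ·S=4.2275
Root portfolio cost Δ·70+B reproduces V0=0.6426.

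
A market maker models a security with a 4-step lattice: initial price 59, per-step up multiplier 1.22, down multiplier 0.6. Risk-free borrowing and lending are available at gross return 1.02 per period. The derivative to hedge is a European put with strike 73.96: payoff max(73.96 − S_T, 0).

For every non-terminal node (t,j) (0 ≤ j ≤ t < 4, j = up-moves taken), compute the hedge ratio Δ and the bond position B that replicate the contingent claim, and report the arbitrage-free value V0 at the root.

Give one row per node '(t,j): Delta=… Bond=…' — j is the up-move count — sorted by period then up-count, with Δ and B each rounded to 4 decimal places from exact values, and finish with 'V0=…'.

(0,0): Delta=-0.5456 Bond=52.5567
(1,0): Delta=-1.0000 Bond=69.6942
(1,1): Delta=-0.4392 Bond=45.9476
(2,0): Delta=-1.0000 Bond=71.0880
(2,1): Delta=-1.0000 Bond=71.0880
(2,2): Delta=-0.3078 Bond=35.3326
(3,0): Delta=-1.0000 Bond=72.5098
(3,1): Delta=-1.0000 Bond=72.5098
(3,2): Delta=-1.0000 Bond=72.5098
(3,3): Delta=-0.1457 Bond=18.6723
V0=20.3673

Since d<R<u, set p* = (R−d)/(u−d) = 0.6774; price each node as the discounted p*-expectation of its children.
Terminal payoffs: V(4,0)=66.3136, V(4,1)=58.4123, V(4,2)=42.3464, V(4,3)=9.6790, V(4,4)=0.0000
  t=3,j=0: stock 12.7440 → up 15.5477 (V=58.4123), down 7.6464 (V=66.3136). Price 59.7658; hedge Δ=-1.0000, bond B=72.5098.
  t=3,j=1: stock 25.9128 → up 31.6136 (V=42.3464), down 15.5477 (V=58.4123). Price 46.5970; hedge Δ=-1.0000, bond B=72.5098.
  t=3,j=2: stock 52.6894 → up 64.2810 (V=9.6790), down 31.6136 (V=42.3464). Price 19.8204; hedge Δ=-1.0000, bond B=72.5098.
  t=3,j=3: stock 107.1350 → up 130.7047 (V=0.0000), down 64.2810 (V=9.6790). Price 3.0610; hedge Δ=-0.1457, bond B=18.6723.
  t=2,j=0: stock 21.2400 → up 25.9128 (V=46.5970), down 12.7440 (V=59.7658). Price 49.8480; hedge Δ=-1.0000, bond B=71.0880.
  t=2,j=1: stock 43.1880 → up 52.6894 (V=19.8204), down 25.9128 (V=46.5970). Price 27.9000; hedge Δ=-1.0000, bond B=71.0880.
  t=2,j=2: stock 87.8156 → up 107.1350 (V=3.0610), down 52.6894 (V=19.8204). Price 8.3013; hedge Δ=-0.3078, bond B=35.3326.
  t=1,j=0: stock 35.4000 → up 43.1880 (V=27.9000), down 21.2400 (V=49.8480). Price 34.2942; hedge Δ=-1.0000, bond B=69.6942.
  t=1,j=1: stock 71.9800 → up 87.8156 (V=8.3013), down 43.1880 (V=27.9000). Price 14.3367; hedge Δ=-0.4392, bond B=45.9476.
  t=0,j=0: stock 59.0000 → up 71.9800 (V=14.3367), down 35.4000 (V=34.2942). Price 20.3673; hedge Δ=-0.5456, bond B=52.5567.
Root portfolio cost Δ·59+B reproduces V0=20.3673.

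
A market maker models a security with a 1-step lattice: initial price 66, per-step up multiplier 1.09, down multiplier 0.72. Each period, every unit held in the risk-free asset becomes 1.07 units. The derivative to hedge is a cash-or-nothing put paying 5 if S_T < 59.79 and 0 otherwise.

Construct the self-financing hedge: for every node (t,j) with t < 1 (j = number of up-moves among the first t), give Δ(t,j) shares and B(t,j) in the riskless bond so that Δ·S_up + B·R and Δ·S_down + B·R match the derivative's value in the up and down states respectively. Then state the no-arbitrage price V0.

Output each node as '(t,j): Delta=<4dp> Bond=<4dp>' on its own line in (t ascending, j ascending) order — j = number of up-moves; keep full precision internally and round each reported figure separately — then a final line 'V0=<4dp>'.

Since d<R<u, set p* = (R−d)/(u−d) = 0.9459; price each node as the discounted p*-expectation of its children.
Terminal payoffs: V(1,0)=5.0000, V(1,1)=0.0000
(0,0): S=66.0000. Δ = (V_up−V_dn)/(S_up−S_dn) = (0.0000−5.0000)/(71.9400−47.5200) = -0.2048. V = [p*·0.0000 + (1−p*)·5.0000]/1.07 = 0.2526. B = V − Δ·S = 13.7661.
Root portfolio cost Δ·66+B reproduces V0=0.2526.

(0,0): Delta=-0.2048 Bond=13.7661
V0=0.2526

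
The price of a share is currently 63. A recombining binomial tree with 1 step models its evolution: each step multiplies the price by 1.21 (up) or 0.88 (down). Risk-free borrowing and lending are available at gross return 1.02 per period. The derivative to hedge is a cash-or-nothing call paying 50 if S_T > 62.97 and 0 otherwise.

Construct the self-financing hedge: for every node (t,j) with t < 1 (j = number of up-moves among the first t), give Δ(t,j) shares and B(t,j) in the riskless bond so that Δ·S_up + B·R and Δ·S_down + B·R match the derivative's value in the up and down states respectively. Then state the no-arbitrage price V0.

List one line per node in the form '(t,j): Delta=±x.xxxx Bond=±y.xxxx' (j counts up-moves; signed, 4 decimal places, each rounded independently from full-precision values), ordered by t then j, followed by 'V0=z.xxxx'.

The replicating-portfolio and risk-neutral prices coincide; use p* = (1.02−0.88)/(1.21−0.88) = 0.4242 for the latter.
Payoff layer (t=1): V(1,0)=0.0000, V(1,1)=50.0000
(0,0): S=63.0000. Δ = (V_up−V_dn)/(S_up−S_dn) = (50.0000−0.0000)/(76.2300−55.4400) = 2.4050. V = [p*·50.0000 + (1−p*)·0.0000]/1.02 = 20.7962. B = V − Δ·S = -130.7190.
Root portfolio cost Δ·63+B reproduces V0=20.7962.

(0,0): Delta=2.4050 Bond=-130.7190
V0=20.7962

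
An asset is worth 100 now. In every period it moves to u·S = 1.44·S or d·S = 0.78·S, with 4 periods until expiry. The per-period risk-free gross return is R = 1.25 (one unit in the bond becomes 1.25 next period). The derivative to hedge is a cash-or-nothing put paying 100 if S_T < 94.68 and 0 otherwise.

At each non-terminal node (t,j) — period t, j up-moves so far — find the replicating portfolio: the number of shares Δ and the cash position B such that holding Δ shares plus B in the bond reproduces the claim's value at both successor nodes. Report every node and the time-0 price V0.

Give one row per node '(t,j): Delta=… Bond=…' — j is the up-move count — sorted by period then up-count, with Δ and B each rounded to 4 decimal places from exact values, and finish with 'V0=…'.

(0,0): Delta=-0.1373 Bond=16.7996
(1,0): Delta=-0.5097 Bond=50.0449
(1,1): Delta=-0.0558 Bond=9.2578
(2,0): Delta=-1.4188 Bond=117.8623
(2,1): Delta=-0.3107 Bond=40.1983
(2,2): Delta=0.0000 Bond=0.0000
(3,0): Delta=0.0000 Bond=80.0000
(3,1): Delta=-1.7294 Bond=174.5455
(3,2): Delta=0.0000 Bond=0.0000
(3,3): Delta=0.0000 Bond=0.0000
V0=3.0649

Under the risk-neutral measure, an up-move has probability p* = (R−d)/(u−d) = 0.7121 and values discount at R = 1.25.
Payoff layer (t=4): V(4,0)=100.0000, V(4,1)=100.0000, V(4,2)=0.0000, V(4,3)=0.0000, V(4,4)=0.0000
(3,0): S=47.4552. Δ = (V_up−V_dn)/(S_up−S_dn) = (100.0000−100.0000)/(68.3355−37.0151) = 0.0000. V = [p*·100.0000 + (1−p*)·100.0000]/1.25 = 80.0000. B = V − Δ·S = 80.0000.
(3,1): S=87.6096. Δ = (V_up−V_dn)/(S_up−S_dn) = (0.0000−100.0000)/(126.1578−68.3355) = -1.7294. V = [p*·0.0000 + (1−p*)·100.0000]/1.25 = 23.0303. B = V − Δ·S = 174.5455.
(3,2): S=161.7408. Δ = (V_up−V_dn)/(S_up−S_dn) = (0.0000−0.0000)/(232.9068−126.1578) = 0.0000. V = [p*·0.0000 + (1−p*)·0.0000]/1.25 = 0.0000. B = V − Δ·S = 0.0000.
(3,3): S=298.5984. Δ = (V_up−V_dn)/(S_up−S_dn) = (0.0000−0.0000)/(429.9817−232.9068) = 0.0000. V = [p*·0.0000 + (1−p*)·0.0000]/1.25 = 0.0000. B = V − Δ·S = 0.0000.
(2,0): S=60.8400. Δ = (V_up−V_dn)/(S_up−S_dn) = (23.0303−80.0000)/(87.6096−47.4552) = -1.4188. V = [p*·23.0303 + (1−p*)·80.0000]/1.25 = 31.5445. B = V − Δ·S = 117.8623.
(2,1): S=112.3200. Δ = (V_up−V_dn)/(S_up−S_dn) = (0.0000−23.0303)/(161.7408−87.6096) = -0.3107. V = [p*·0.0000 + (1−p*)·23.0303]/1.25 = 5.3039. B = V − Δ·S = 40.1983.
(2,2): S=207.3600. Δ = (V_up−V_dn)/(S_up−S_dn) = (0.0000−0.0000)/(298.5984−161.7408) = 0.0000. V = [p*·0.0000 + (1−p*)·0.0000]/1.25 = 0.0000. B = V − Δ·S = 0.0000.
(1,0): S=78.0000. Δ = (V_up−V_dn)/(S_up−S_dn) = (5.3039−31.5445)/(112.3200−60.8400) = -0.5097. V = [p*·5.3039 + (1−p*)·31.5445]/1.25 = 10.2864. B = V − Δ·S = 50.0449.
(1,1): S=144.0000. Δ = (V_up−V_dn)/(S_up−S_dn) = (0.0000−5.3039)/(207.3600−112.3200) = -0.0558. V = [p*·0.0000 + (1−p*)·5.3039]/1.25 = 1.2215. B = V − Δ·S = 9.2578.
(0,0): S=100.0000. Δ = (V_up−V_dn)/(S_up−S_dn) = (1.2215−10.2864)/(144.0000−78.0000) = -0.1373. V = [p*·1.2215 + (1−p*)·10.2864]/1.25 = 3.0649. B = V − Δ·S = 16.7996.
Check: Δ(0,0)·S0 + B(0,0) = 3.0649 = V0.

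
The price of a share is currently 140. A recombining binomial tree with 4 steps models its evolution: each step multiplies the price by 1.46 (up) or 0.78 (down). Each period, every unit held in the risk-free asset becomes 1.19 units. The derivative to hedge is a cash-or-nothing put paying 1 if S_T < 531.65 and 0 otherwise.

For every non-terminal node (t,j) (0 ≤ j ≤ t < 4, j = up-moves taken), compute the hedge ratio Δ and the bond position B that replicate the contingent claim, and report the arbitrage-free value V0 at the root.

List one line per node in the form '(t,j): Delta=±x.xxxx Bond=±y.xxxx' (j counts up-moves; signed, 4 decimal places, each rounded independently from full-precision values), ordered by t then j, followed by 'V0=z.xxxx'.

The replicating-portfolio and risk-neutral prices coincide; use p* = (1.19−0.78)/(1.46−0.78) = 0.6029 for the latter.
Payoff layer (t=4): V(4,0)=1.0000, V(4,1)=1.0000, V(4,2)=1.0000, V(4,3)=1.0000, V(4,4)=0.0000
Node (3,0) S=66.4373: V=(p*·1.0000+(1−p*)·1.0000)/1.19=0.8403; Δ=(1.0000−1.0000)/(96.9984−51.8211)=0.0000; B=V−Δ·S=0.8403
Node (3,1) S=124.3570: V=(p*·1.0000+(1−p*)·1.0000)/1.19=0.8403; Δ=(1.0000−1.0000)/(181.5612−96.9984)=0.0000; B=V−Δ·S=0.8403
Node (3,2) S=232.7707: V=(p*·1.0000+(1−p*)·1.0000)/1.19=0.8403; Δ=(1.0000−1.0000)/(339.8453−181.5612)=0.0000; B=V−Δ·S=0.8403
Node (3,3) S=435.6990: V=(p*·0.0000+(1−p*)·1.0000)/1.19=0.3337; Δ=(0.0000−1.0000)/(636.1206−339.8453)=-0.0034; B=V−Δ·S=1.8043
Node (2,0) S=85.1760: V=(p*·0.8403+(1−p*)·0.8403)/1.19=0.7062; Δ=(0.8403−0.8403)/(124.3570−66.4373)=0.0000; B=V−Δ·S=0.7062
Node (2,1) S=159.4320: V=(p*·0.8403+(1−p*)·0.8403)/1.19=0.7062; Δ=(0.8403−0.8403)/(232.7707−124.3570)=0.0000; B=V−Δ·S=0.7062
Node (2,2) S=298.4240: V=(p*·0.3337+(1−p*)·0.8403)/1.19=0.4494; Δ=(0.3337−0.8403)/(435.6990−232.7707)=-0.0025; B=V−Δ·S=1.1946
Node (1,0) S=109.2000: V=(p*·0.7062+(1−p*)·0.7062)/1.19=0.5934; Δ=(0.7062−0.7062)/(159.4320−85.1760)=0.0000; B=V−Δ·S=0.5934
Node (1,1) S=204.4000: V=(p*·0.4494+(1−p*)·0.7062)/1.19=0.4633; Δ=(0.4494−0.7062)/(298.4240−159.4320)=-0.0018; B=V−Δ·S=0.8409
Node (0,0) S=140.0000: V=(p*·0.4633+(1−p*)·0.5934)/1.19=0.4328; Δ=(0.4633−0.5934)/(204.4000−109.2000)=-0.0014; B=V−Δ·S=0.6240
Check: Δ(0,0)·S0 + B(0,0) = 0.4328 = V0.

(0,0): Delta=-0.0014 Bond=0.6240
(1,0): Delta=0.0000 Bond=0.5934
(1,1): Delta=-0.0018 Bond=0.8409
(2,0): Delta=0.0000 Bond=0.7062
(2,1): Delta=0.0000 Bond=0.7062
(2,2): Delta=-0.0025 Bond=1.1946
(3,0): Delta=0.0000 Bond=0.8403
(3,1): Delta=0.0000 Bond=0.8403
(3,2): Delta=0.0000 Bond=0.8403
(3,3): Delta=-0.0034 Bond=1.8043
V0=0.4328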